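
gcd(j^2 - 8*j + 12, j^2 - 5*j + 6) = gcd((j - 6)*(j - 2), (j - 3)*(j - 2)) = j - 2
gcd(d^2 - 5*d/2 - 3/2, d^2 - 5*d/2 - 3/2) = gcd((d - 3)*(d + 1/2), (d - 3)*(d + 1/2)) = d^2 - 5*d/2 - 3/2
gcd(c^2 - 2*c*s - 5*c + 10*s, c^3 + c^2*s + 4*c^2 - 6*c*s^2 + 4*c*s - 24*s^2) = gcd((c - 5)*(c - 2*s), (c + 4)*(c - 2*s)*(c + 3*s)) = -c + 2*s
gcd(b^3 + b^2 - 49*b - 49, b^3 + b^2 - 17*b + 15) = 1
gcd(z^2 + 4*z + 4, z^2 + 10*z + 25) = 1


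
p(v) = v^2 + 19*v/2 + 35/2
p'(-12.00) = -14.50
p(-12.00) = 47.50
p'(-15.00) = -20.50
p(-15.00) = 100.00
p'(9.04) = 27.58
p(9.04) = 185.10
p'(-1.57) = 6.36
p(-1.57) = 5.05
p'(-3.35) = 2.80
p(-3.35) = -3.10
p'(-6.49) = -3.48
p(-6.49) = -2.03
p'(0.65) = 10.80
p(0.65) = 24.10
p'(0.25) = 10.00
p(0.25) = 19.94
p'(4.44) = 18.38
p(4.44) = 79.39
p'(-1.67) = 6.16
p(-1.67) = 4.42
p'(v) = 2*v + 19/2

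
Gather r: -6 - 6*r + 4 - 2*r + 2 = -8*r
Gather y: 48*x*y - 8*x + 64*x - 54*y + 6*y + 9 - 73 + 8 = 56*x + y*(48*x - 48) - 56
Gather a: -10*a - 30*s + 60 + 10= -10*a - 30*s + 70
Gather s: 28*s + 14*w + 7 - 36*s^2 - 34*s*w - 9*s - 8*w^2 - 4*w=-36*s^2 + s*(19 - 34*w) - 8*w^2 + 10*w + 7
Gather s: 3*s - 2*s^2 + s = -2*s^2 + 4*s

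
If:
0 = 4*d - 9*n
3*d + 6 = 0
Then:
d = -2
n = -8/9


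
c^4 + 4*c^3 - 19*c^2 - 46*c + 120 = (c - 3)*(c - 2)*(c + 4)*(c + 5)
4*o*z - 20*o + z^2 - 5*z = (4*o + z)*(z - 5)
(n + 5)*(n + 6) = n^2 + 11*n + 30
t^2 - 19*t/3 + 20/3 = (t - 5)*(t - 4/3)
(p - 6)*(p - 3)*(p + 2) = p^3 - 7*p^2 + 36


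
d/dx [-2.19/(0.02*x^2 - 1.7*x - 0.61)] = (0.0876*x - 3.723)/(-0.02*x^2 + 1.7*x + 0.61)^2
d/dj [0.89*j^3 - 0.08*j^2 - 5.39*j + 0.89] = 2.67*j^2 - 0.16*j - 5.39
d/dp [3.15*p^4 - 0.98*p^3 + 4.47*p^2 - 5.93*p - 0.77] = 12.6*p^3 - 2.94*p^2 + 8.94*p - 5.93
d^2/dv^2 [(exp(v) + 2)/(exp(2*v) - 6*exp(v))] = (exp(3*v) + 14*exp(2*v) - 36*exp(v) + 72)*exp(-v)/(exp(3*v) - 18*exp(2*v) + 108*exp(v) - 216)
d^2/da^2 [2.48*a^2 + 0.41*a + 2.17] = 4.96000000000000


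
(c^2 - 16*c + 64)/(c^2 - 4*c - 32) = (c - 8)/(c + 4)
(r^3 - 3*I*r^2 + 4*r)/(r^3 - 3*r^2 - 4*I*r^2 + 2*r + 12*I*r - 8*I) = r*(r + I)/(r^2 - 3*r + 2)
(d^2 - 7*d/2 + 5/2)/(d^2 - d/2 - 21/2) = (-2*d^2 + 7*d - 5)/(-2*d^2 + d + 21)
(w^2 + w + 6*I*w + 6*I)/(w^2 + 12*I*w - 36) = (w + 1)/(w + 6*I)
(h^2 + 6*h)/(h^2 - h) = (h + 6)/(h - 1)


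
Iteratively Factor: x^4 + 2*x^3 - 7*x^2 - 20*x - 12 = (x + 1)*(x^3 + x^2 - 8*x - 12) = (x - 3)*(x + 1)*(x^2 + 4*x + 4) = (x - 3)*(x + 1)*(x + 2)*(x + 2)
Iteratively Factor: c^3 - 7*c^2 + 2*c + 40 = (c - 5)*(c^2 - 2*c - 8) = (c - 5)*(c - 4)*(c + 2)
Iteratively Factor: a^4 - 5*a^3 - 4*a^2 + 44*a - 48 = (a - 2)*(a^3 - 3*a^2 - 10*a + 24) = (a - 2)^2*(a^2 - a - 12) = (a - 2)^2*(a + 3)*(a - 4)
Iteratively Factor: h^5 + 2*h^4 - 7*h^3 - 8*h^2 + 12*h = (h + 3)*(h^4 - h^3 - 4*h^2 + 4*h) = (h - 2)*(h + 3)*(h^3 + h^2 - 2*h) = h*(h - 2)*(h + 3)*(h^2 + h - 2) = h*(h - 2)*(h - 1)*(h + 3)*(h + 2)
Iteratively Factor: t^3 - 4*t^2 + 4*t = (t - 2)*(t^2 - 2*t) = t*(t - 2)*(t - 2)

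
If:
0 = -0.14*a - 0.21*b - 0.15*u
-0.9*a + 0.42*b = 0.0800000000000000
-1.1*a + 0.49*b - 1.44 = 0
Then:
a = -26.93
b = -57.52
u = 105.67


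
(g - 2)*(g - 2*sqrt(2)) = g^2 - 2*sqrt(2)*g - 2*g + 4*sqrt(2)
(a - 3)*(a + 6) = a^2 + 3*a - 18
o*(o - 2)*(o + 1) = o^3 - o^2 - 2*o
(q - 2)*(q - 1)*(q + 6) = q^3 + 3*q^2 - 16*q + 12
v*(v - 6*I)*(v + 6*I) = v^3 + 36*v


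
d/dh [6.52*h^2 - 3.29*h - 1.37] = 13.04*h - 3.29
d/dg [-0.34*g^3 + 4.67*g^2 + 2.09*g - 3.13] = -1.02*g^2 + 9.34*g + 2.09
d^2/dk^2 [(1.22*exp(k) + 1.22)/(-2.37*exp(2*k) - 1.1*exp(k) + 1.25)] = (-6.852618*exp(4*k) - 24.229932*exp(3*k) - 31.22712*exp(2*k) - 17.6107*exp(k) - 3.58375)*exp(k)/(13.312053*exp(6*k) + 18.53577*exp(5*k) - 12.460275*exp(4*k) - 18.2215*exp(3*k) + 6.571875*exp(2*k) + 5.15625*exp(k) - 1.953125)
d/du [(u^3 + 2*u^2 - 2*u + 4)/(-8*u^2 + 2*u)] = (-2*u^4 + u^3 - 3*u^2 + 16*u - 2)/(u^2*(16*u^2 - 8*u + 1))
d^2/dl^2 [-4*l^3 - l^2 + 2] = -24*l - 2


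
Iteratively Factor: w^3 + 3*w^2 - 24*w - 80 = (w + 4)*(w^2 - w - 20) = (w - 5)*(w + 4)*(w + 4)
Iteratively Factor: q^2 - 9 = (q + 3)*(q - 3)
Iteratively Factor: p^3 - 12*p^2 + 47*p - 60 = (p - 3)*(p^2 - 9*p + 20) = (p - 5)*(p - 3)*(p - 4)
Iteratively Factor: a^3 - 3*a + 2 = (a - 1)*(a^2 + a - 2) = (a - 1)*(a + 2)*(a - 1)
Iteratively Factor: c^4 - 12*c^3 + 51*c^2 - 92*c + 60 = (c - 2)*(c^3 - 10*c^2 + 31*c - 30) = (c - 2)^2*(c^2 - 8*c + 15) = (c - 5)*(c - 2)^2*(c - 3)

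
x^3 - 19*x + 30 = (x - 3)*(x - 2)*(x + 5)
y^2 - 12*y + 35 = (y - 7)*(y - 5)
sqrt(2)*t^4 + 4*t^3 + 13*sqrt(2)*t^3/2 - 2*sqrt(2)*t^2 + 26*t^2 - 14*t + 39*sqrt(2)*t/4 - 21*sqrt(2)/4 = (t - 1/2)*(t + 7)*(t + 3*sqrt(2)/2)*(sqrt(2)*t + 1)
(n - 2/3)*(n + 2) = n^2 + 4*n/3 - 4/3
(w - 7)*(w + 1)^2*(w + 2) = w^4 - 3*w^3 - 23*w^2 - 33*w - 14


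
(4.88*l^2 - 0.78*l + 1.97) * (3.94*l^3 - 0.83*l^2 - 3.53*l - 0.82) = 19.2272*l^5 - 7.1236*l^4 - 8.8172*l^3 - 2.8833*l^2 - 6.3145*l - 1.6154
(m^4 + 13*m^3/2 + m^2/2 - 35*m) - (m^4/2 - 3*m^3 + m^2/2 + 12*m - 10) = m^4/2 + 19*m^3/2 - 47*m + 10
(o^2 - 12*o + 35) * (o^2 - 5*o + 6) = o^4 - 17*o^3 + 101*o^2 - 247*o + 210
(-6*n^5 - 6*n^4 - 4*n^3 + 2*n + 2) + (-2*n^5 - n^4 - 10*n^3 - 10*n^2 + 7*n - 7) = -8*n^5 - 7*n^4 - 14*n^3 - 10*n^2 + 9*n - 5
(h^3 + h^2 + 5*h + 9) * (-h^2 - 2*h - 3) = -h^5 - 3*h^4 - 10*h^3 - 22*h^2 - 33*h - 27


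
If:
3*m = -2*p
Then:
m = -2*p/3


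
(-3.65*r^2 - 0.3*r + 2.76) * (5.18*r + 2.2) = -18.907*r^3 - 9.584*r^2 + 13.6368*r + 6.072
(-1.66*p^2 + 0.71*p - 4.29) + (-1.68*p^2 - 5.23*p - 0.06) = -3.34*p^2 - 4.52*p - 4.35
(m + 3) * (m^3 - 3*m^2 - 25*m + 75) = m^4 - 34*m^2 + 225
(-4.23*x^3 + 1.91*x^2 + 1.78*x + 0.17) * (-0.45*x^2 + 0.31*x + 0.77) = 1.9035*x^5 - 2.1708*x^4 - 3.466*x^3 + 1.946*x^2 + 1.4233*x + 0.1309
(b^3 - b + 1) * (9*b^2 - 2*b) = 9*b^5 - 2*b^4 - 9*b^3 + 11*b^2 - 2*b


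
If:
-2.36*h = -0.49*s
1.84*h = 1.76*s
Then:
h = 0.00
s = 0.00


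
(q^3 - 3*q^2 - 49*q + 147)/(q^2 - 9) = (q^2 - 49)/(q + 3)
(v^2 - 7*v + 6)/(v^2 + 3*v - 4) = (v - 6)/(v + 4)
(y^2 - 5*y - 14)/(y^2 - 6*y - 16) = (y - 7)/(y - 8)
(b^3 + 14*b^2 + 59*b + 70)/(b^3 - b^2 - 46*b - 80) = (b + 7)/(b - 8)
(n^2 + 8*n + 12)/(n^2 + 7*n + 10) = (n + 6)/(n + 5)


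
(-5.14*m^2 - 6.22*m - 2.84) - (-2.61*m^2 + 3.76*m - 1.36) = -2.53*m^2 - 9.98*m - 1.48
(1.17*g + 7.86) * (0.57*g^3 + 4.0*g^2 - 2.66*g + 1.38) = 0.6669*g^4 + 9.1602*g^3 + 28.3278*g^2 - 19.293*g + 10.8468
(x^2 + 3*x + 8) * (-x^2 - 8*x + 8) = -x^4 - 11*x^3 - 24*x^2 - 40*x + 64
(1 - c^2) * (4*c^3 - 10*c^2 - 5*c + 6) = -4*c^5 + 10*c^4 + 9*c^3 - 16*c^2 - 5*c + 6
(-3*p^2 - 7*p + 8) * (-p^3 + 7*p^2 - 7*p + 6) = 3*p^5 - 14*p^4 - 36*p^3 + 87*p^2 - 98*p + 48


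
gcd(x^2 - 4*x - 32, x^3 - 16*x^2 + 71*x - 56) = x - 8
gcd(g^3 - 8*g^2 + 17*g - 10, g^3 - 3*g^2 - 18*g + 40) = g^2 - 7*g + 10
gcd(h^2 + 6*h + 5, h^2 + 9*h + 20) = h + 5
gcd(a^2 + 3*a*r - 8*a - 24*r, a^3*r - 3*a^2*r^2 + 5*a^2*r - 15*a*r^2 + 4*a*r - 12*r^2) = 1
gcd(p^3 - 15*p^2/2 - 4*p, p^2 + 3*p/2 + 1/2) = p + 1/2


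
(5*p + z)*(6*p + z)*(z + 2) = 30*p^2*z + 60*p^2 + 11*p*z^2 + 22*p*z + z^3 + 2*z^2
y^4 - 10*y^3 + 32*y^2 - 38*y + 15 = (y - 5)*(y - 3)*(y - 1)^2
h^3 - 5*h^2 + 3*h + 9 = (h - 3)^2*(h + 1)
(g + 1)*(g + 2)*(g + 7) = g^3 + 10*g^2 + 23*g + 14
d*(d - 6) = d^2 - 6*d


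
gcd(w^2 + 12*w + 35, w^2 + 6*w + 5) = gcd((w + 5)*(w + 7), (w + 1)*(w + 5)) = w + 5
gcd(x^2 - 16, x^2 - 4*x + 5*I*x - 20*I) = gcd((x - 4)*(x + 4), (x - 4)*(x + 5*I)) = x - 4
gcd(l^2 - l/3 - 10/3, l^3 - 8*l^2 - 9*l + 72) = 1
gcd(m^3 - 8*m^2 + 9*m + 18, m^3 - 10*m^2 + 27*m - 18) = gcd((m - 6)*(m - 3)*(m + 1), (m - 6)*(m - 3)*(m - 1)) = m^2 - 9*m + 18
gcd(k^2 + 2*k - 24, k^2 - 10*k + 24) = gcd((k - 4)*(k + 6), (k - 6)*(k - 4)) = k - 4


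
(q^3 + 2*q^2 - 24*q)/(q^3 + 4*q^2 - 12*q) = (q - 4)/(q - 2)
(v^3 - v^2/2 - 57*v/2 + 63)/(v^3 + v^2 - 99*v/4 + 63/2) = 2*(v - 3)/(2*v - 3)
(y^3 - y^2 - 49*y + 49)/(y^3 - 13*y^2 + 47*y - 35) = (y + 7)/(y - 5)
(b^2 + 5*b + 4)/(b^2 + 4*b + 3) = (b + 4)/(b + 3)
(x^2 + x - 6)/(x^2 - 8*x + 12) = (x + 3)/(x - 6)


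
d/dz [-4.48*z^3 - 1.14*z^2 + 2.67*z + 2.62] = -13.44*z^2 - 2.28*z + 2.67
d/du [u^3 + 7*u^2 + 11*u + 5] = 3*u^2 + 14*u + 11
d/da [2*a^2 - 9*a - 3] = 4*a - 9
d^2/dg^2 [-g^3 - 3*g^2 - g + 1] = -6*g - 6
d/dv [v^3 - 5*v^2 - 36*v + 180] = 3*v^2 - 10*v - 36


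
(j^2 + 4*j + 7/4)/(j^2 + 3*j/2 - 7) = (j + 1/2)/(j - 2)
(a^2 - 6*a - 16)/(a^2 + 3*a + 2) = (a - 8)/(a + 1)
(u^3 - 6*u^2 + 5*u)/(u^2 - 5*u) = u - 1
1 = 1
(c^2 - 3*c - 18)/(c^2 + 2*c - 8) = (c^2 - 3*c - 18)/(c^2 + 2*c - 8)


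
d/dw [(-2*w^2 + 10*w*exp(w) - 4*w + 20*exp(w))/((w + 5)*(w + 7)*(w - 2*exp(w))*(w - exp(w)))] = 2*((1 - exp(w))*(w + 5)*(w + 7)*(w - 2*exp(w))*(w^2 - 5*w*exp(w) + 2*w - 10*exp(w)) + (w + 5)*(w + 7)*(w - 2*exp(w))*(w - exp(w))*(5*w*exp(w) - 2*w + 15*exp(w) - 2) - (w + 5)*(w + 7)*(w - exp(w))*(2*exp(w) - 1)*(w^2 - 5*w*exp(w) + 2*w - 10*exp(w)) + (w + 5)*(w - 2*exp(w))*(w - exp(w))*(w^2 - 5*w*exp(w) + 2*w - 10*exp(w)) + (w + 7)*(w - 2*exp(w))*(w - exp(w))*(w^2 - 5*w*exp(w) + 2*w - 10*exp(w)))/((w + 5)^2*(w + 7)^2*(w - 2*exp(w))^2*(w - exp(w))^2)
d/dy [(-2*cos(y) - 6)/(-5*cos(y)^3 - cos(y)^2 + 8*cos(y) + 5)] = 2*(27*cos(y)/2 + 23*cos(2*y) + 5*cos(3*y)/2 + 4)*sin(y)/(5*cos(y)^3 + cos(y)^2 - 8*cos(y) - 5)^2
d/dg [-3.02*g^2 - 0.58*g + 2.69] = -6.04*g - 0.58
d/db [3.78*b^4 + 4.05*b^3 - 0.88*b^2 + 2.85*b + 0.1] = 15.12*b^3 + 12.15*b^2 - 1.76*b + 2.85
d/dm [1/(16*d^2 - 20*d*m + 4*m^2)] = (5*d - 2*m)/(4*(4*d^2 - 5*d*m + m^2)^2)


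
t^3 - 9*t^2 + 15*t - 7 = (t - 7)*(t - 1)^2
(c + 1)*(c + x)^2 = c^3 + 2*c^2*x + c^2 + c*x^2 + 2*c*x + x^2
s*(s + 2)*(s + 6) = s^3 + 8*s^2 + 12*s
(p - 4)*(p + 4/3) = p^2 - 8*p/3 - 16/3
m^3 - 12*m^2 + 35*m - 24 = (m - 8)*(m - 3)*(m - 1)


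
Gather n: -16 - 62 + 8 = -70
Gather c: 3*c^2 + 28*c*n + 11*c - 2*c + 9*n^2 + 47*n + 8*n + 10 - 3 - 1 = 3*c^2 + c*(28*n + 9) + 9*n^2 + 55*n + 6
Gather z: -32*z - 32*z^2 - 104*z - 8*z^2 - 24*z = -40*z^2 - 160*z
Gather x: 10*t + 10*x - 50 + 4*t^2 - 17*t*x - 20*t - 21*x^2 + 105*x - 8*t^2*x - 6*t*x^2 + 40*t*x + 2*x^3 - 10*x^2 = 4*t^2 - 10*t + 2*x^3 + x^2*(-6*t - 31) + x*(-8*t^2 + 23*t + 115) - 50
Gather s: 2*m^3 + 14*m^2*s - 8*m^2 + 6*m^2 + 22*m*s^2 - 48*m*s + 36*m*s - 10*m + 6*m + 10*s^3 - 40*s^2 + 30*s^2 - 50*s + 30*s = 2*m^3 - 2*m^2 - 4*m + 10*s^3 + s^2*(22*m - 10) + s*(14*m^2 - 12*m - 20)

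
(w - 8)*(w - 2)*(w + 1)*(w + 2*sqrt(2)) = w^4 - 9*w^3 + 2*sqrt(2)*w^3 - 18*sqrt(2)*w^2 + 6*w^2 + 16*w + 12*sqrt(2)*w + 32*sqrt(2)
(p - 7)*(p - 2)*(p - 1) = p^3 - 10*p^2 + 23*p - 14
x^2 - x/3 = x*(x - 1/3)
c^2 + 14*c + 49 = (c + 7)^2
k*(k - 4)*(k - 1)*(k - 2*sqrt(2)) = k^4 - 5*k^3 - 2*sqrt(2)*k^3 + 4*k^2 + 10*sqrt(2)*k^2 - 8*sqrt(2)*k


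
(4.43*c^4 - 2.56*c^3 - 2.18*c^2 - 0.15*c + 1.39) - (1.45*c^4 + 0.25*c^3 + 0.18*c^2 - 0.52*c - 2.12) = 2.98*c^4 - 2.81*c^3 - 2.36*c^2 + 0.37*c + 3.51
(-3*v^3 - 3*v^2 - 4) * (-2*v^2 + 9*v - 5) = 6*v^5 - 21*v^4 - 12*v^3 + 23*v^2 - 36*v + 20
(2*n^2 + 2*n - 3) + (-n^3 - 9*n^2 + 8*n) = -n^3 - 7*n^2 + 10*n - 3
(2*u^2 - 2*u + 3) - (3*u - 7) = 2*u^2 - 5*u + 10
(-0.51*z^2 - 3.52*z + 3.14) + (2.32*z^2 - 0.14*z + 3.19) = 1.81*z^2 - 3.66*z + 6.33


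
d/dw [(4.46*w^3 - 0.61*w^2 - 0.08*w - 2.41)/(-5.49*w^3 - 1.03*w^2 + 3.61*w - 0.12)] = (-7.9427*w^4 + 31.3228*w^3 - 43.5828*w^2 - 4.8182*w + 8.7097)/(30.1401*w^6 + 11.3094*w^5 - 38.5769*w^4 - 6.119*w^3 + 13.2793*w^2 - 0.8664*w + 0.0144)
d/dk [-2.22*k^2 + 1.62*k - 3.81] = 1.62 - 4.44*k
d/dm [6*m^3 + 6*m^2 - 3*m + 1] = 18*m^2 + 12*m - 3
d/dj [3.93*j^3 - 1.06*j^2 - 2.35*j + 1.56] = 11.79*j^2 - 2.12*j - 2.35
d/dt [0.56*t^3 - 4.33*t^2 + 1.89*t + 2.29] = 1.68*t^2 - 8.66*t + 1.89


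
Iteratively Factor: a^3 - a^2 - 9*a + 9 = (a - 3)*(a^2 + 2*a - 3) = (a - 3)*(a + 3)*(a - 1)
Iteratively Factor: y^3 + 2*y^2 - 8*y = (y + 4)*(y^2 - 2*y) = y*(y + 4)*(y - 2)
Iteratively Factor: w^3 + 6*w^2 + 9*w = (w)*(w^2 + 6*w + 9) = w*(w + 3)*(w + 3)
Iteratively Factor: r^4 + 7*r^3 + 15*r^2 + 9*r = (r + 3)*(r^3 + 4*r^2 + 3*r) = (r + 3)^2*(r^2 + r) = r*(r + 3)^2*(r + 1)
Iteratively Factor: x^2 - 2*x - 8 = (x - 4)*(x + 2)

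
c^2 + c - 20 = (c - 4)*(c + 5)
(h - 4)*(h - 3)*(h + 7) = h^3 - 37*h + 84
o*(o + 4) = o^2 + 4*o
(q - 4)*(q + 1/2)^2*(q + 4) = q^4 + q^3 - 63*q^2/4 - 16*q - 4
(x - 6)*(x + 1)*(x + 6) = x^3 + x^2 - 36*x - 36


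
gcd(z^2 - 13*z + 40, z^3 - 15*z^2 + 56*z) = z - 8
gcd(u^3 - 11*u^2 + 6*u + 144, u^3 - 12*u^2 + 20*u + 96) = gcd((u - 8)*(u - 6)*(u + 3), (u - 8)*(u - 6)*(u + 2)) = u^2 - 14*u + 48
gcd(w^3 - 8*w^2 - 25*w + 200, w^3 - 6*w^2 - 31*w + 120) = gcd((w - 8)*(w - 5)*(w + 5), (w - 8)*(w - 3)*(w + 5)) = w^2 - 3*w - 40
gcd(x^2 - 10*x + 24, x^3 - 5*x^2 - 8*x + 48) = x - 4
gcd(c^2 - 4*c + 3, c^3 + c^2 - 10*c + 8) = c - 1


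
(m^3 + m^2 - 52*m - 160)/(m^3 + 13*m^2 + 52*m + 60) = (m^2 - 4*m - 32)/(m^2 + 8*m + 12)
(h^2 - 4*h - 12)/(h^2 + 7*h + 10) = (h - 6)/(h + 5)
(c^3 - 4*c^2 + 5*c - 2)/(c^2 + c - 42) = (c^3 - 4*c^2 + 5*c - 2)/(c^2 + c - 42)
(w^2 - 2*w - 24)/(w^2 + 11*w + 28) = (w - 6)/(w + 7)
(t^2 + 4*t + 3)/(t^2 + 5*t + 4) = (t + 3)/(t + 4)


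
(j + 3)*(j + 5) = j^2 + 8*j + 15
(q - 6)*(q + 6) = q^2 - 36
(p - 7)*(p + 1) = p^2 - 6*p - 7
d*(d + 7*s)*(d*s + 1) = d^3*s + 7*d^2*s^2 + d^2 + 7*d*s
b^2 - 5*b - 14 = (b - 7)*(b + 2)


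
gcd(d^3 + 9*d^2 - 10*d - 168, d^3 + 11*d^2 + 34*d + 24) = d + 6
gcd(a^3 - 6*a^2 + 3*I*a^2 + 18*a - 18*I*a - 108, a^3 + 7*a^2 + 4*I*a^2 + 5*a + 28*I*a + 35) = 1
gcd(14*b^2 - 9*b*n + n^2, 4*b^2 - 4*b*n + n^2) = 2*b - n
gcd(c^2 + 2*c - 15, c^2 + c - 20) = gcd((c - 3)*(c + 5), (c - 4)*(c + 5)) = c + 5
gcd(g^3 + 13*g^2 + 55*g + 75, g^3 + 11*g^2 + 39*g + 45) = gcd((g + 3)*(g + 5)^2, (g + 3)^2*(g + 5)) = g^2 + 8*g + 15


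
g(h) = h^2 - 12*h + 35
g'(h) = 2*h - 12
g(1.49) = 19.34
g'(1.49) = -9.02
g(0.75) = 26.56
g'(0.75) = -10.50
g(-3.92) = 97.41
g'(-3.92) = -19.84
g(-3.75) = 94.06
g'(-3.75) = -19.50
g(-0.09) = 36.09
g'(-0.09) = -12.18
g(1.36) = 20.53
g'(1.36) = -9.28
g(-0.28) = 38.44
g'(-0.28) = -12.56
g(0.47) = 29.58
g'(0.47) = -11.06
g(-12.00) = 323.00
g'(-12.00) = -36.00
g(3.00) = 8.00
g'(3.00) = -6.00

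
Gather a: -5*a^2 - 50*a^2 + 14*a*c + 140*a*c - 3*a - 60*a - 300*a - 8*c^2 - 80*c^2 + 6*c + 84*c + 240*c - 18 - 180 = -55*a^2 + a*(154*c - 363) - 88*c^2 + 330*c - 198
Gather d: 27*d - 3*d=24*d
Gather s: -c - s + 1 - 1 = -c - s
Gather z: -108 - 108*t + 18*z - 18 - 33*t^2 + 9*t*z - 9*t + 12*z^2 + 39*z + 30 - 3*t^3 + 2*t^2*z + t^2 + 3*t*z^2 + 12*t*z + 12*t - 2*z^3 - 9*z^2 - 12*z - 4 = -3*t^3 - 32*t^2 - 105*t - 2*z^3 + z^2*(3*t + 3) + z*(2*t^2 + 21*t + 45) - 100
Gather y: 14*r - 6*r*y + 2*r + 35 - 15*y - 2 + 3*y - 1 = 16*r + y*(-6*r - 12) + 32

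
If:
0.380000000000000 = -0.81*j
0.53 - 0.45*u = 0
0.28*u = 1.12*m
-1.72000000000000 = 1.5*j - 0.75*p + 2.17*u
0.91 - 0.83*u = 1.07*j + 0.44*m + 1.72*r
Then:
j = -0.47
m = 0.29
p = 4.76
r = 0.18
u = 1.18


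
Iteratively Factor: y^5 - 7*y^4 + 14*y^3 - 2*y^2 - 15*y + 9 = (y - 1)*(y^4 - 6*y^3 + 8*y^2 + 6*y - 9) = (y - 1)^2*(y^3 - 5*y^2 + 3*y + 9) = (y - 3)*(y - 1)^2*(y^2 - 2*y - 3) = (y - 3)^2*(y - 1)^2*(y + 1)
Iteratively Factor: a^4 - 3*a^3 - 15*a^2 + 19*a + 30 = (a + 1)*(a^3 - 4*a^2 - 11*a + 30) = (a - 2)*(a + 1)*(a^2 - 2*a - 15) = (a - 2)*(a + 1)*(a + 3)*(a - 5)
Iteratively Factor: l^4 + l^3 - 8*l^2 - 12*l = (l - 3)*(l^3 + 4*l^2 + 4*l) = (l - 3)*(l + 2)*(l^2 + 2*l) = (l - 3)*(l + 2)^2*(l)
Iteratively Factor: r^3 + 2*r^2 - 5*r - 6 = (r + 3)*(r^2 - r - 2) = (r + 1)*(r + 3)*(r - 2)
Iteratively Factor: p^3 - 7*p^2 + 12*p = (p)*(p^2 - 7*p + 12) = p*(p - 4)*(p - 3)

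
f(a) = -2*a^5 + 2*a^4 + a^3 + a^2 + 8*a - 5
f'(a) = -10*a^4 + 8*a^3 + 3*a^2 + 2*a + 8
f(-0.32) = -7.46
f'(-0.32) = 7.30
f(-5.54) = 12132.36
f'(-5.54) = -10691.00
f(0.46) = -0.96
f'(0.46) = 9.89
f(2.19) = -26.93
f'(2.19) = -119.23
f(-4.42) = 4030.14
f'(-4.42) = -4449.75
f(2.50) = -80.31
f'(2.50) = -233.88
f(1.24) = 7.23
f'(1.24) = 6.70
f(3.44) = -608.31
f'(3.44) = -1024.30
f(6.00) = -12665.00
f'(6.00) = -11104.00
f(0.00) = -5.00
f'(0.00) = 8.00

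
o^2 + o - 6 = (o - 2)*(o + 3)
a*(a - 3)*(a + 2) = a^3 - a^2 - 6*a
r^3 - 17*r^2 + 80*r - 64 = (r - 8)^2*(r - 1)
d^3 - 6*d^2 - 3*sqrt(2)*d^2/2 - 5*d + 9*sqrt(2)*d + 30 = (d - 6)*(d - 5*sqrt(2)/2)*(d + sqrt(2))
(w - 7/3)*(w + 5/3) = w^2 - 2*w/3 - 35/9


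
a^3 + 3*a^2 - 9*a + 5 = (a - 1)^2*(a + 5)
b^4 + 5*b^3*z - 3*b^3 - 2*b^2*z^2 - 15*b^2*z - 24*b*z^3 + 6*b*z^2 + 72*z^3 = (b - 3)*(b - 2*z)*(b + 3*z)*(b + 4*z)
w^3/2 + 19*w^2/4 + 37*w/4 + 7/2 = (w/2 + 1)*(w + 1/2)*(w + 7)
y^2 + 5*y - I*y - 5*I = (y + 5)*(y - I)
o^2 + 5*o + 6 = (o + 2)*(o + 3)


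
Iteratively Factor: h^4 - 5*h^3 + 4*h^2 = (h)*(h^3 - 5*h^2 + 4*h) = h*(h - 4)*(h^2 - h) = h*(h - 4)*(h - 1)*(h)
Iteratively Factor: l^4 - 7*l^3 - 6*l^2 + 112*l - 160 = (l - 5)*(l^3 - 2*l^2 - 16*l + 32) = (l - 5)*(l + 4)*(l^2 - 6*l + 8) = (l - 5)*(l - 4)*(l + 4)*(l - 2)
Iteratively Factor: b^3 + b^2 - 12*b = (b)*(b^2 + b - 12) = b*(b + 4)*(b - 3)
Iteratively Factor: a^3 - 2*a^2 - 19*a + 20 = (a - 1)*(a^2 - a - 20) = (a - 5)*(a - 1)*(a + 4)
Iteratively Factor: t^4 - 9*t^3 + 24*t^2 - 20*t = (t)*(t^3 - 9*t^2 + 24*t - 20) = t*(t - 2)*(t^2 - 7*t + 10) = t*(t - 5)*(t - 2)*(t - 2)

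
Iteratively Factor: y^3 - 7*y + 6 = (y - 2)*(y^2 + 2*y - 3) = (y - 2)*(y - 1)*(y + 3)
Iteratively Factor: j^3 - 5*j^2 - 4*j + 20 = (j + 2)*(j^2 - 7*j + 10) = (j - 5)*(j + 2)*(j - 2)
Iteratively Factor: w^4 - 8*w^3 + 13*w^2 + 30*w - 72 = (w + 2)*(w^3 - 10*w^2 + 33*w - 36) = (w - 4)*(w + 2)*(w^2 - 6*w + 9) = (w - 4)*(w - 3)*(w + 2)*(w - 3)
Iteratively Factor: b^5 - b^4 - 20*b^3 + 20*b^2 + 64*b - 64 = (b - 1)*(b^4 - 20*b^2 + 64) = (b - 4)*(b - 1)*(b^3 + 4*b^2 - 4*b - 16) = (b - 4)*(b - 1)*(b + 2)*(b^2 + 2*b - 8) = (b - 4)*(b - 1)*(b + 2)*(b + 4)*(b - 2)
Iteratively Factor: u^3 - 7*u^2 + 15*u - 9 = (u - 3)*(u^2 - 4*u + 3) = (u - 3)*(u - 1)*(u - 3)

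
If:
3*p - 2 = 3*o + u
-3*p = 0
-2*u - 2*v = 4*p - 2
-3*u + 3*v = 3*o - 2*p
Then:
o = -1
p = 0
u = 1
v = 0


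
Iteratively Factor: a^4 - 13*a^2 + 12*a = (a - 3)*(a^3 + 3*a^2 - 4*a) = (a - 3)*(a - 1)*(a^2 + 4*a) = a*(a - 3)*(a - 1)*(a + 4)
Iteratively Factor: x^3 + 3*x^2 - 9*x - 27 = (x + 3)*(x^2 - 9) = (x - 3)*(x + 3)*(x + 3)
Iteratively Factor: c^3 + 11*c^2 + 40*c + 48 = (c + 4)*(c^2 + 7*c + 12) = (c + 4)^2*(c + 3)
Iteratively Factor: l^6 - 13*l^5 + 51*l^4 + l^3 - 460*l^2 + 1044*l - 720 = (l - 2)*(l^5 - 11*l^4 + 29*l^3 + 59*l^2 - 342*l + 360) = (l - 3)*(l - 2)*(l^4 - 8*l^3 + 5*l^2 + 74*l - 120) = (l - 3)*(l - 2)*(l + 3)*(l^3 - 11*l^2 + 38*l - 40) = (l - 3)*(l - 2)^2*(l + 3)*(l^2 - 9*l + 20) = (l - 5)*(l - 3)*(l - 2)^2*(l + 3)*(l - 4)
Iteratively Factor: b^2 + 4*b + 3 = (b + 3)*(b + 1)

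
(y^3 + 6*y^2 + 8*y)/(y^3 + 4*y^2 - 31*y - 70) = y*(y + 4)/(y^2 + 2*y - 35)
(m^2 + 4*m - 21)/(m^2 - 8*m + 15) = (m + 7)/(m - 5)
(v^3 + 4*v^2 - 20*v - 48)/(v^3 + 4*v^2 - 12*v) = (v^2 - 2*v - 8)/(v*(v - 2))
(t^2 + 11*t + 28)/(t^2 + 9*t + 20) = (t + 7)/(t + 5)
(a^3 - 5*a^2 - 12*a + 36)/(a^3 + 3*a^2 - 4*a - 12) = (a - 6)/(a + 2)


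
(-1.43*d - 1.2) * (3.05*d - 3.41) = -4.3615*d^2 + 1.2163*d + 4.092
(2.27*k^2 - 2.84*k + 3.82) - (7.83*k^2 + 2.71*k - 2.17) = -5.56*k^2 - 5.55*k + 5.99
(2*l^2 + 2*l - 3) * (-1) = -2*l^2 - 2*l + 3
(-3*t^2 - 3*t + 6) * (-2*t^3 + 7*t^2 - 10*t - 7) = 6*t^5 - 15*t^4 - 3*t^3 + 93*t^2 - 39*t - 42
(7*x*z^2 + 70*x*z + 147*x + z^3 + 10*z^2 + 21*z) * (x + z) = 7*x^2*z^2 + 70*x^2*z + 147*x^2 + 8*x*z^3 + 80*x*z^2 + 168*x*z + z^4 + 10*z^3 + 21*z^2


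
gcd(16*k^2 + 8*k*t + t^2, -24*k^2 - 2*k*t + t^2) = 4*k + t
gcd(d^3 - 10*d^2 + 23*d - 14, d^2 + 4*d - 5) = d - 1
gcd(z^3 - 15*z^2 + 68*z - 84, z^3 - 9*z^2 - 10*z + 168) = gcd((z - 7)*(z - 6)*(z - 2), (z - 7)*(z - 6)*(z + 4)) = z^2 - 13*z + 42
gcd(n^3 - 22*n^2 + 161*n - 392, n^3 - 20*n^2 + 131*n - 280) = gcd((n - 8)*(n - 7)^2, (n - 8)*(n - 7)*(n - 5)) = n^2 - 15*n + 56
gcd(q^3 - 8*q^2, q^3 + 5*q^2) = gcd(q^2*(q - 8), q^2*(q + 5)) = q^2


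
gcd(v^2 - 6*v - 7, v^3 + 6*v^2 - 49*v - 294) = v - 7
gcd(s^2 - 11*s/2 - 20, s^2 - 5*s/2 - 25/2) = s + 5/2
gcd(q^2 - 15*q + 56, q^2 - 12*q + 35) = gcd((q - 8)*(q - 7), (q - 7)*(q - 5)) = q - 7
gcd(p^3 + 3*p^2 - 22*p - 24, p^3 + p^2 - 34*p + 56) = p - 4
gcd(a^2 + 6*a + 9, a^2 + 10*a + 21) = a + 3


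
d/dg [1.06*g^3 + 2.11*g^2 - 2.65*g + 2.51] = 3.18*g^2 + 4.22*g - 2.65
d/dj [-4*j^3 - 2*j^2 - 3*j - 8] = -12*j^2 - 4*j - 3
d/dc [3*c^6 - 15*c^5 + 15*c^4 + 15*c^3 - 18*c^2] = 3*c*(6*c^4 - 25*c^3 + 20*c^2 + 15*c - 12)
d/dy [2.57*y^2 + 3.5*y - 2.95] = 5.14*y + 3.5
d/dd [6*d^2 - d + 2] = 12*d - 1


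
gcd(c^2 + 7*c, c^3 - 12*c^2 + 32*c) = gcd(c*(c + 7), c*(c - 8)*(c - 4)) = c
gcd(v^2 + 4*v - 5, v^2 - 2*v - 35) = v + 5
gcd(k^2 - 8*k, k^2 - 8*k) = k^2 - 8*k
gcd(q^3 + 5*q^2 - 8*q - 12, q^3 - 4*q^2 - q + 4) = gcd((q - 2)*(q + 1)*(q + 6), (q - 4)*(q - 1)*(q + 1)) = q + 1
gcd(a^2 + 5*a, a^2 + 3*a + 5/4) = 1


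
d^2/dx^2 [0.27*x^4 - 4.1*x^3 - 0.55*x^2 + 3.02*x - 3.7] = 3.24*x^2 - 24.6*x - 1.1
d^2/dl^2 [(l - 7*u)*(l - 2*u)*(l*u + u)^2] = u^2*(12*l^2 - 54*l*u + 12*l + 28*u^2 - 36*u + 2)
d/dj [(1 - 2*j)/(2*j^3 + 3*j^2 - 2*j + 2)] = 2*(4*j^3 - 3*j - 1)/(4*j^6 + 12*j^5 + j^4 - 4*j^3 + 16*j^2 - 8*j + 4)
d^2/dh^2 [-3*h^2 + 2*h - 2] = -6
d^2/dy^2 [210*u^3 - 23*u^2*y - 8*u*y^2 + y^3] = -16*u + 6*y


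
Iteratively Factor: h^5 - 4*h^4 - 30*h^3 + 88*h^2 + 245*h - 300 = (h - 1)*(h^4 - 3*h^3 - 33*h^2 + 55*h + 300) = (h - 1)*(h + 4)*(h^3 - 7*h^2 - 5*h + 75) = (h - 1)*(h + 3)*(h + 4)*(h^2 - 10*h + 25) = (h - 5)*(h - 1)*(h + 3)*(h + 4)*(h - 5)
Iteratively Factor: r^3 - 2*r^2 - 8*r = (r - 4)*(r^2 + 2*r) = r*(r - 4)*(r + 2)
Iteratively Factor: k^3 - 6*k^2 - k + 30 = (k + 2)*(k^2 - 8*k + 15) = (k - 5)*(k + 2)*(k - 3)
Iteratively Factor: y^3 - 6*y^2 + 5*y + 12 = (y + 1)*(y^2 - 7*y + 12) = (y - 3)*(y + 1)*(y - 4)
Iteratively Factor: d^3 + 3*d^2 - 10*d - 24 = (d + 2)*(d^2 + d - 12) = (d + 2)*(d + 4)*(d - 3)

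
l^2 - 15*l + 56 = (l - 8)*(l - 7)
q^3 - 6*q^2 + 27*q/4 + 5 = (q - 4)*(q - 5/2)*(q + 1/2)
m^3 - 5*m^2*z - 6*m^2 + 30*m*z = m*(m - 6)*(m - 5*z)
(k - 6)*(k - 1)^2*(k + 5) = k^4 - 3*k^3 - 27*k^2 + 59*k - 30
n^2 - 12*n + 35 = (n - 7)*(n - 5)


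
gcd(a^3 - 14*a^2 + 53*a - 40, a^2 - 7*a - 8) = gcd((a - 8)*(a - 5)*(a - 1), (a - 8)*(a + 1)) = a - 8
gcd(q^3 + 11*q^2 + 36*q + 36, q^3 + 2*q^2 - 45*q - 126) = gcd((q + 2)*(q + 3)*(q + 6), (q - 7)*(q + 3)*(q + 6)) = q^2 + 9*q + 18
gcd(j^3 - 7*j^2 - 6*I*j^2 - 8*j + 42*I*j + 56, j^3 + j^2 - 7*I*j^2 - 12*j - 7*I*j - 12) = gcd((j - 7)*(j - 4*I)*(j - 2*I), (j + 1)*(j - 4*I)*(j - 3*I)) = j - 4*I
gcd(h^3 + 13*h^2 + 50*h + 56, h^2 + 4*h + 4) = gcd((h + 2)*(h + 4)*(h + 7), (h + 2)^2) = h + 2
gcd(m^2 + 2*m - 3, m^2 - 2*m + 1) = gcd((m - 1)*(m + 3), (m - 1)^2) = m - 1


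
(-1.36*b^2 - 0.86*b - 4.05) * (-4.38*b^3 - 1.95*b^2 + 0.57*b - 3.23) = 5.9568*b^5 + 6.4188*b^4 + 18.6408*b^3 + 11.8001*b^2 + 0.4693*b + 13.0815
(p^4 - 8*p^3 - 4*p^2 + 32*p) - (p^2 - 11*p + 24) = p^4 - 8*p^3 - 5*p^2 + 43*p - 24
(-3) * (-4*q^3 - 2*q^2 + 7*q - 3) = 12*q^3 + 6*q^2 - 21*q + 9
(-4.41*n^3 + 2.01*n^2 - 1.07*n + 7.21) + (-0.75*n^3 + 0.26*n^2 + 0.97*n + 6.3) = -5.16*n^3 + 2.27*n^2 - 0.1*n + 13.51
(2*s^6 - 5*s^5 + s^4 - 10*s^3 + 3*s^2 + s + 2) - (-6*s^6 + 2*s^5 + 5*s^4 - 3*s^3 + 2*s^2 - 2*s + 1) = 8*s^6 - 7*s^5 - 4*s^4 - 7*s^3 + s^2 + 3*s + 1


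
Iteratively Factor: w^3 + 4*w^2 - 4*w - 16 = (w + 4)*(w^2 - 4) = (w - 2)*(w + 4)*(w + 2)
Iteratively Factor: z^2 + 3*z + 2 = (z + 1)*(z + 2)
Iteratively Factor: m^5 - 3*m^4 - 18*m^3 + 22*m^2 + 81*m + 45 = (m + 1)*(m^4 - 4*m^3 - 14*m^2 + 36*m + 45) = (m - 3)*(m + 1)*(m^3 - m^2 - 17*m - 15) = (m - 5)*(m - 3)*(m + 1)*(m^2 + 4*m + 3) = (m - 5)*(m - 3)*(m + 1)*(m + 3)*(m + 1)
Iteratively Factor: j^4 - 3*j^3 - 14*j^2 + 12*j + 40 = (j + 2)*(j^3 - 5*j^2 - 4*j + 20) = (j - 5)*(j + 2)*(j^2 - 4) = (j - 5)*(j - 2)*(j + 2)*(j + 2)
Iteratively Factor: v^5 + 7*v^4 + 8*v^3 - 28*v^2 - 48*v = (v + 2)*(v^4 + 5*v^3 - 2*v^2 - 24*v) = (v - 2)*(v + 2)*(v^3 + 7*v^2 + 12*v) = v*(v - 2)*(v + 2)*(v^2 + 7*v + 12) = v*(v - 2)*(v + 2)*(v + 4)*(v + 3)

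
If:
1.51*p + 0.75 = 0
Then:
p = -0.50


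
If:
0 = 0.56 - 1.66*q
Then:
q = 0.34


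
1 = 1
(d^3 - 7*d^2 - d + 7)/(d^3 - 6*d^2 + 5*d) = (d^2 - 6*d - 7)/(d*(d - 5))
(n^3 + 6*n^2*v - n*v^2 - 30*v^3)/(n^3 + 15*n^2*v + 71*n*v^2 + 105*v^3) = (n - 2*v)/(n + 7*v)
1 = 1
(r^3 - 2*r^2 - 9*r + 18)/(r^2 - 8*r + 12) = (r^2 - 9)/(r - 6)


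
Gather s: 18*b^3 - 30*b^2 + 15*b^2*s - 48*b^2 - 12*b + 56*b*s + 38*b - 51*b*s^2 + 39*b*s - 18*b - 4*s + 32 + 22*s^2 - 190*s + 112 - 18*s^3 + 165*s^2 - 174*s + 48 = 18*b^3 - 78*b^2 + 8*b - 18*s^3 + s^2*(187 - 51*b) + s*(15*b^2 + 95*b - 368) + 192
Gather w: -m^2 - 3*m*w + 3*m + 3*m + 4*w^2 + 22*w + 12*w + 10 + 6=-m^2 + 6*m + 4*w^2 + w*(34 - 3*m) + 16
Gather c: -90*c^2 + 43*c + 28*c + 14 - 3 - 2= -90*c^2 + 71*c + 9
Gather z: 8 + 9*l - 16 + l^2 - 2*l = l^2 + 7*l - 8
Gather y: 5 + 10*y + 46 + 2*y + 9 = 12*y + 60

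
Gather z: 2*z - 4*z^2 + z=-4*z^2 + 3*z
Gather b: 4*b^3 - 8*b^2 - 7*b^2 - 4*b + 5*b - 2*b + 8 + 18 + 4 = 4*b^3 - 15*b^2 - b + 30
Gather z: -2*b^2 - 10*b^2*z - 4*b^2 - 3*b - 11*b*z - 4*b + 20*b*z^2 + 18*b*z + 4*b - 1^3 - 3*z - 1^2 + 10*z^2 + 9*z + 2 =-6*b^2 - 3*b + z^2*(20*b + 10) + z*(-10*b^2 + 7*b + 6)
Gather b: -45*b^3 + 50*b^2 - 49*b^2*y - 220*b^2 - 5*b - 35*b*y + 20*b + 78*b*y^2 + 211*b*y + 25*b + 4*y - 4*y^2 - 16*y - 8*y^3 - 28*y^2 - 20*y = -45*b^3 + b^2*(-49*y - 170) + b*(78*y^2 + 176*y + 40) - 8*y^3 - 32*y^2 - 32*y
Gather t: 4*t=4*t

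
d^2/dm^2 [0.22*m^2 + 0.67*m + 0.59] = 0.440000000000000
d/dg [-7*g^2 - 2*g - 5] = -14*g - 2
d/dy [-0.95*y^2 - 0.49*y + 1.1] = -1.9*y - 0.49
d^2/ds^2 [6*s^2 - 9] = 12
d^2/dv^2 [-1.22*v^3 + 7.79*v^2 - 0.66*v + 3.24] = 15.58 - 7.32*v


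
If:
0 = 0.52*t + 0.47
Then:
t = -0.90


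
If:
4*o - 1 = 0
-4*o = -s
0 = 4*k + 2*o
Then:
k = -1/8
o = 1/4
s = 1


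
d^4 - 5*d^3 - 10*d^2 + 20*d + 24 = (d - 6)*(d - 2)*(d + 1)*(d + 2)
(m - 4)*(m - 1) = m^2 - 5*m + 4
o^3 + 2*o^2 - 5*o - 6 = (o - 2)*(o + 1)*(o + 3)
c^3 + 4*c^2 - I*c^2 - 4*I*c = c*(c + 4)*(c - I)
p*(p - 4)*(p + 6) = p^3 + 2*p^2 - 24*p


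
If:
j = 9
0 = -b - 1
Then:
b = -1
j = 9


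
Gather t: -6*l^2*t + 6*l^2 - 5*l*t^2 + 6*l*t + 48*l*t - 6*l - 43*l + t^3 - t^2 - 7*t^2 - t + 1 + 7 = 6*l^2 - 49*l + t^3 + t^2*(-5*l - 8) + t*(-6*l^2 + 54*l - 1) + 8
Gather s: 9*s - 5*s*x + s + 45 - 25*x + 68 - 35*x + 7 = s*(10 - 5*x) - 60*x + 120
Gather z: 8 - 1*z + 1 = 9 - z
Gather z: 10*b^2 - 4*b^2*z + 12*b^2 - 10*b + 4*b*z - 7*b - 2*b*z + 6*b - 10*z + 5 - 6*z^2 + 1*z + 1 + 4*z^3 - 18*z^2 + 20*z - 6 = 22*b^2 - 11*b + 4*z^3 - 24*z^2 + z*(-4*b^2 + 2*b + 11)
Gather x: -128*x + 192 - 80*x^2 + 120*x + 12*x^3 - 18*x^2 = 12*x^3 - 98*x^2 - 8*x + 192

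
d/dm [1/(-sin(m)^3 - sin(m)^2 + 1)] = (3*sin(m) + 2)*sin(m)*cos(m)/(sin(m)^3 + sin(m)^2 - 1)^2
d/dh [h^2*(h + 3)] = 3*h*(h + 2)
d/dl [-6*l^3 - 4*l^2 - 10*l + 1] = -18*l^2 - 8*l - 10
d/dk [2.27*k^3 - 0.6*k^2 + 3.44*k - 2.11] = 6.81*k^2 - 1.2*k + 3.44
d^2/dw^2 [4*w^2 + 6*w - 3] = 8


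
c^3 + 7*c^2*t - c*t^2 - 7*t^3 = (c - t)*(c + t)*(c + 7*t)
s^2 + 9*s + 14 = (s + 2)*(s + 7)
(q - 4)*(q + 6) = q^2 + 2*q - 24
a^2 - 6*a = a*(a - 6)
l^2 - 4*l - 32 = (l - 8)*(l + 4)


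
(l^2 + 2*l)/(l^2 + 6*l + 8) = l/(l + 4)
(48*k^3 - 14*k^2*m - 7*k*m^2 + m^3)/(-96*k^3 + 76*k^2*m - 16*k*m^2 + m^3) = (-3*k - m)/(6*k - m)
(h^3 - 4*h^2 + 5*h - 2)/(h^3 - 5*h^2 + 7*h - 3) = (h - 2)/(h - 3)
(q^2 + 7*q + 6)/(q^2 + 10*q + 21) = (q^2 + 7*q + 6)/(q^2 + 10*q + 21)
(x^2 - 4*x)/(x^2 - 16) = x/(x + 4)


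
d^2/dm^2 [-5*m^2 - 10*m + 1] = -10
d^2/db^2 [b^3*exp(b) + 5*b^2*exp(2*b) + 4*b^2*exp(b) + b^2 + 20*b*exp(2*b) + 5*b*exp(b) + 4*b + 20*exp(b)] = b^3*exp(b) + 20*b^2*exp(2*b) + 10*b^2*exp(b) + 120*b*exp(2*b) + 27*b*exp(b) + 90*exp(2*b) + 38*exp(b) + 2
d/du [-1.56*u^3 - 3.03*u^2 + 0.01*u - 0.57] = -4.68*u^2 - 6.06*u + 0.01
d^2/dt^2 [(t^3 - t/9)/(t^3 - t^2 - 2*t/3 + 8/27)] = 54*(27*t^3 + 72*t^2 + 24*t + 16)/(729*t^6 - 1458*t^5 - 972*t^4 + 2376*t^3 + 864*t^2 - 1152*t - 512)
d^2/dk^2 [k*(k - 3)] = 2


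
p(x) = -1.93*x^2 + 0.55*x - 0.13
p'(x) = 0.55 - 3.86*x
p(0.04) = -0.11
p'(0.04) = 0.40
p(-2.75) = -16.24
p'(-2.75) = 11.16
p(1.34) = -2.86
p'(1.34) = -4.62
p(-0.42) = -0.70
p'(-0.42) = 2.17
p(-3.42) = -24.59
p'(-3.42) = 13.75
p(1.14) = -2.01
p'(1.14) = -3.85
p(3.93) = -27.78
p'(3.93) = -14.62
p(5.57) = -56.94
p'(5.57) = -20.95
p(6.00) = -66.31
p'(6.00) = -22.61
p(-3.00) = -19.15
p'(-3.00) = 12.13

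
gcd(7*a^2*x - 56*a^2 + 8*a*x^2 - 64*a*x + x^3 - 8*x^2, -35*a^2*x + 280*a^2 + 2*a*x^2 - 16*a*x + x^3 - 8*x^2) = 7*a*x - 56*a + x^2 - 8*x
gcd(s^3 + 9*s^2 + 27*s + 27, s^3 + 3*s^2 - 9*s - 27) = s^2 + 6*s + 9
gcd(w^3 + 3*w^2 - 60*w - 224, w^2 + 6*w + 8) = w + 4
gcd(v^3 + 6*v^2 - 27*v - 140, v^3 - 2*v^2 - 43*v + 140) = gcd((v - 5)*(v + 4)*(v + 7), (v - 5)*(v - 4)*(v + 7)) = v^2 + 2*v - 35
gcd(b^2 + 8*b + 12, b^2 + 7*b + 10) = b + 2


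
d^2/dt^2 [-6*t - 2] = 0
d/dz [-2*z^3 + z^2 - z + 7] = -6*z^2 + 2*z - 1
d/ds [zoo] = 0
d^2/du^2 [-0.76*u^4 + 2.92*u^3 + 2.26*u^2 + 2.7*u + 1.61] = -9.12*u^2 + 17.52*u + 4.52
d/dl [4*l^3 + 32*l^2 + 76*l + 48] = 12*l^2 + 64*l + 76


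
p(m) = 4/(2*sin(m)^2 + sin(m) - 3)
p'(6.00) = 0.05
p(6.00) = -1.28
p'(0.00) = -0.44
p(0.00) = -1.33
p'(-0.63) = 0.52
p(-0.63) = -1.38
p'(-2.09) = -0.88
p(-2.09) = -1.69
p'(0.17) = -0.86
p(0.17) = -1.44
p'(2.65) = 2.35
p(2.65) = -1.92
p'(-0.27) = 0.03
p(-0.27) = -1.28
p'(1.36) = -341.60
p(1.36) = -36.46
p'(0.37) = -1.61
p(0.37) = -1.68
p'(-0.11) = -0.23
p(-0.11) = -1.30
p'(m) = 4*(-4*sin(m)*cos(m) - cos(m))/(2*sin(m)^2 + sin(m) - 3)^2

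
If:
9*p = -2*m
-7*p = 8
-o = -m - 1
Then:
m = 36/7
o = 43/7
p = -8/7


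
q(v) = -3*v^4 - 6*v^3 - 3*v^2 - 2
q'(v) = -12*v^3 - 18*v^2 - 6*v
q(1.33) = -30.81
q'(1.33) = -68.05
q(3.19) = -537.96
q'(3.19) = -591.85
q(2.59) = -261.36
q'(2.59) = -344.77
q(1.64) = -58.24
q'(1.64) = -111.18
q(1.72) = -67.66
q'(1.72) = -124.63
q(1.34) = -31.50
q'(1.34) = -69.23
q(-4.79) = -990.71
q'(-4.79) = 934.57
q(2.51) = -234.85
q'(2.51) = -318.22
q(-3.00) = -110.00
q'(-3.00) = 180.00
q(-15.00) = -132302.00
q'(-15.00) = 36540.00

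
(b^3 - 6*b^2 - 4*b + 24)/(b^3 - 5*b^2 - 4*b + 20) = (b - 6)/(b - 5)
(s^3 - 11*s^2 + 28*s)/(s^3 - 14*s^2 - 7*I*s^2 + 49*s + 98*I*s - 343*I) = s*(s - 4)/(s^2 - 7*s*(1 + I) + 49*I)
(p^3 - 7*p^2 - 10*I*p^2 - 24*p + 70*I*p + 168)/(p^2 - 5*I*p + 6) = (p^2 - p*(7 + 4*I) + 28*I)/(p + I)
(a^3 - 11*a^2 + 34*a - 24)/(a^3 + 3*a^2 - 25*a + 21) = (a^2 - 10*a + 24)/(a^2 + 4*a - 21)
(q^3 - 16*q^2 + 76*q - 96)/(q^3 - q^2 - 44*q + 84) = (q - 8)/(q + 7)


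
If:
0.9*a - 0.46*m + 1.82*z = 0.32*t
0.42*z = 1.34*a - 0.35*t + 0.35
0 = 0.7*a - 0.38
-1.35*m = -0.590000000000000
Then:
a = 0.54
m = 0.44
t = 2.70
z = 0.32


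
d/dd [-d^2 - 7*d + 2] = -2*d - 7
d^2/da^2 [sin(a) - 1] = -sin(a)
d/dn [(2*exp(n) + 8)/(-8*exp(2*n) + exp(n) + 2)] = 2*((exp(n) + 4)*(16*exp(n) - 1) - 8*exp(2*n) + exp(n) + 2)*exp(n)/(-8*exp(2*n) + exp(n) + 2)^2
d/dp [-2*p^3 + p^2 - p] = -6*p^2 + 2*p - 1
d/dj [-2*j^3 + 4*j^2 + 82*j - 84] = -6*j^2 + 8*j + 82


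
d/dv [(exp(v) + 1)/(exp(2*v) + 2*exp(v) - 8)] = (-2*(exp(v) + 1)^2 + exp(2*v) + 2*exp(v) - 8)*exp(v)/(exp(2*v) + 2*exp(v) - 8)^2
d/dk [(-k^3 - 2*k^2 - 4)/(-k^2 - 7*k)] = (k^4 + 14*k^3 + 14*k^2 - 8*k - 28)/(k^2*(k^2 + 14*k + 49))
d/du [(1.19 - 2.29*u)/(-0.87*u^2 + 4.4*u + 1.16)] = (-1.9923*u^2 + 2.0706*u - 7.8924)/(0.7569*u^4 - 7.656*u^3 + 17.3416*u^2 + 10.208*u + 1.3456)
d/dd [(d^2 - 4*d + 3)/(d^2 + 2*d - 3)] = 6/(d^2 + 6*d + 9)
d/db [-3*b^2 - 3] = -6*b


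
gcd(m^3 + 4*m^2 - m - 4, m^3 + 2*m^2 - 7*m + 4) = m^2 + 3*m - 4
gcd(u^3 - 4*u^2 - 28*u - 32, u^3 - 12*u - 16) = u^2 + 4*u + 4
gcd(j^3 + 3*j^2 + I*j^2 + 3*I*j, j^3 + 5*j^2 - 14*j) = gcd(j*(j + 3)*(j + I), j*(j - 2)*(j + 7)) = j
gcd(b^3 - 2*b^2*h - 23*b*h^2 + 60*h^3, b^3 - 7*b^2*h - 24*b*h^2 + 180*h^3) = b + 5*h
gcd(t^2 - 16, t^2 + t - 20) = t - 4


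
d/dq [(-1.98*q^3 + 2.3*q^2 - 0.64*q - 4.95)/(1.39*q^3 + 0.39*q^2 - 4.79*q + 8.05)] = (1.77635683940025e-15*q^5 - 3.9692*q^4 + 20.7476*q^3 - 37.9429*q^2 + 40.891*q - 28.8625)/(1.9321*q^6 + 1.0842*q^5 - 13.1641*q^4 + 18.6428*q^3 + 29.2231*q^2 - 77.119*q + 64.8025)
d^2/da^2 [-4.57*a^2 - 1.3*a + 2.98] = -9.14000000000000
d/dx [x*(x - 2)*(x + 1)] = 3*x^2 - 2*x - 2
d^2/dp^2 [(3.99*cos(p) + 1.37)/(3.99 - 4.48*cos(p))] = 0.0111215663720845*(-4.26325641456066e-14*cos(p)^3 + 98.818496*cos(p)^2 + 88.010223*cos(p) - 197.636992)/(1.0*cos(p) - 0.890625)^3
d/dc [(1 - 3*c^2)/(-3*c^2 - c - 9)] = (3*c^2 + 60*c + 1)/(9*c^4 + 6*c^3 + 55*c^2 + 18*c + 81)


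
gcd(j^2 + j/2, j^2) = j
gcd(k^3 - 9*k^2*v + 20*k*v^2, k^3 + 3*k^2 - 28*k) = k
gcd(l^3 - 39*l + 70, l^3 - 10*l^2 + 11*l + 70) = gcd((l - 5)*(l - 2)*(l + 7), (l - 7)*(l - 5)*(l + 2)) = l - 5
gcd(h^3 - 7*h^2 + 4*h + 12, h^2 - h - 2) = h^2 - h - 2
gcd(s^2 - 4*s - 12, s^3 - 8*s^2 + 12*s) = s - 6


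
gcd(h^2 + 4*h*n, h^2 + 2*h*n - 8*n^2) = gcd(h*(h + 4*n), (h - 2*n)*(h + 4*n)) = h + 4*n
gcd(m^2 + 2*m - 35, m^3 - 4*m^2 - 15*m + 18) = 1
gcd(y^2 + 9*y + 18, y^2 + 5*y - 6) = y + 6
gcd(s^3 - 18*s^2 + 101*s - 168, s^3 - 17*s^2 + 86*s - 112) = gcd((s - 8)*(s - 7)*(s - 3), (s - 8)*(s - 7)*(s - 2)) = s^2 - 15*s + 56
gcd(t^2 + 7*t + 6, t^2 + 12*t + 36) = t + 6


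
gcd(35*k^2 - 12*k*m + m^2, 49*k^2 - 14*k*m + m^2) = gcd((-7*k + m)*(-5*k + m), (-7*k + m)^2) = 7*k - m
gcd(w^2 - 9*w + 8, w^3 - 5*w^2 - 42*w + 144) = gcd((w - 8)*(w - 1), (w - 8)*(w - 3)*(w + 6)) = w - 8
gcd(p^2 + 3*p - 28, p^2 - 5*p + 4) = p - 4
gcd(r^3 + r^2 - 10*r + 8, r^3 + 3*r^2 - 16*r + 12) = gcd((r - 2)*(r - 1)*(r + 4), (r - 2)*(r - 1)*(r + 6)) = r^2 - 3*r + 2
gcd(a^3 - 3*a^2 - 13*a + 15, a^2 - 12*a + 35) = a - 5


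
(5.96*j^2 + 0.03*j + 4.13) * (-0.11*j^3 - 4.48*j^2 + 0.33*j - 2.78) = -0.6556*j^5 - 26.7041*j^4 + 1.3781*j^3 - 35.0613*j^2 + 1.2795*j - 11.4814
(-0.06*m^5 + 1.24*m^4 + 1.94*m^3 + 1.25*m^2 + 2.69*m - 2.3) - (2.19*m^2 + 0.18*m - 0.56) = -0.06*m^5 + 1.24*m^4 + 1.94*m^3 - 0.94*m^2 + 2.51*m - 1.74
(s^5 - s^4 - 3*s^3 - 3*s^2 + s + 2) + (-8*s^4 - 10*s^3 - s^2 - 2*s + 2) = s^5 - 9*s^4 - 13*s^3 - 4*s^2 - s + 4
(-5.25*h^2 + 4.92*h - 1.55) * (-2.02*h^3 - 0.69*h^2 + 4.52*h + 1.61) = 10.605*h^5 - 6.3159*h^4 - 23.9938*h^3 + 14.8554*h^2 + 0.915200000000001*h - 2.4955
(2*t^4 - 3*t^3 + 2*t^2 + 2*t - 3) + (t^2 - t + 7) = 2*t^4 - 3*t^3 + 3*t^2 + t + 4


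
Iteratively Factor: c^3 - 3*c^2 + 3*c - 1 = (c - 1)*(c^2 - 2*c + 1) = (c - 1)^2*(c - 1)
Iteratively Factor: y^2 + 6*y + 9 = (y + 3)*(y + 3)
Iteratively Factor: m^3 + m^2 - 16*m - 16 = (m - 4)*(m^2 + 5*m + 4) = (m - 4)*(m + 1)*(m + 4)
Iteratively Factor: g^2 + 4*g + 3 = (g + 1)*(g + 3)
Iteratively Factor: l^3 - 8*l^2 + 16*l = (l)*(l^2 - 8*l + 16) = l*(l - 4)*(l - 4)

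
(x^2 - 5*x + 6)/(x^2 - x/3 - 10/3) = 3*(x - 3)/(3*x + 5)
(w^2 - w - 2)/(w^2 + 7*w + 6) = (w - 2)/(w + 6)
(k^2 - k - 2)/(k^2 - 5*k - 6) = (k - 2)/(k - 6)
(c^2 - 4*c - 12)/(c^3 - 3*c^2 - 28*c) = (-c^2 + 4*c + 12)/(c*(-c^2 + 3*c + 28))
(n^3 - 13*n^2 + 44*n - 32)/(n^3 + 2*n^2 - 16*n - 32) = (n^2 - 9*n + 8)/(n^2 + 6*n + 8)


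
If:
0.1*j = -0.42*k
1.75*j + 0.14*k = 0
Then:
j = 0.00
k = 0.00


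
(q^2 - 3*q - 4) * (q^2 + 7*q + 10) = q^4 + 4*q^3 - 15*q^2 - 58*q - 40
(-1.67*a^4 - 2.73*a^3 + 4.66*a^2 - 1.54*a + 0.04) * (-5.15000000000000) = 8.6005*a^4 + 14.0595*a^3 - 23.999*a^2 + 7.931*a - 0.206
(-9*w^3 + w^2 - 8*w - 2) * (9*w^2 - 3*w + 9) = -81*w^5 + 36*w^4 - 156*w^3 + 15*w^2 - 66*w - 18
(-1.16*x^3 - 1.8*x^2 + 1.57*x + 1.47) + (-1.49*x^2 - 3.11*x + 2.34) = -1.16*x^3 - 3.29*x^2 - 1.54*x + 3.81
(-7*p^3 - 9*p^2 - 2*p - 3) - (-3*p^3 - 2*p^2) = -4*p^3 - 7*p^2 - 2*p - 3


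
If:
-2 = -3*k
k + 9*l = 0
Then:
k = 2/3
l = -2/27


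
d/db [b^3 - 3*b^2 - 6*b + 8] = 3*b^2 - 6*b - 6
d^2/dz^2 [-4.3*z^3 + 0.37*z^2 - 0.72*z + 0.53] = 0.74 - 25.8*z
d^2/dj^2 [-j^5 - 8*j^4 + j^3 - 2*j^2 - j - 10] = -20*j^3 - 96*j^2 + 6*j - 4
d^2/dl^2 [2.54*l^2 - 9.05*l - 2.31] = 5.08000000000000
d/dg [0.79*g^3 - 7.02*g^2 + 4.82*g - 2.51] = 2.37*g^2 - 14.04*g + 4.82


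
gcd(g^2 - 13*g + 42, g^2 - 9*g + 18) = g - 6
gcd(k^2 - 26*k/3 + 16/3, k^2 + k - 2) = 1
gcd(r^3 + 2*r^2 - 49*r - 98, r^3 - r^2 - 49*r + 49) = r^2 - 49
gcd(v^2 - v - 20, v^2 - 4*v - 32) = v + 4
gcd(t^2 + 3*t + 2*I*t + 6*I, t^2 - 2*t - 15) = t + 3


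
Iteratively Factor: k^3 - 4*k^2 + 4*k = (k - 2)*(k^2 - 2*k) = k*(k - 2)*(k - 2)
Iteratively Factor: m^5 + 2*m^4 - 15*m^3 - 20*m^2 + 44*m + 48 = (m + 4)*(m^4 - 2*m^3 - 7*m^2 + 8*m + 12) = (m + 1)*(m + 4)*(m^3 - 3*m^2 - 4*m + 12) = (m - 2)*(m + 1)*(m + 4)*(m^2 - m - 6) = (m - 2)*(m + 1)*(m + 2)*(m + 4)*(m - 3)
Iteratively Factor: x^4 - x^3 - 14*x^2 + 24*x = (x + 4)*(x^3 - 5*x^2 + 6*x) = x*(x + 4)*(x^2 - 5*x + 6) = x*(x - 2)*(x + 4)*(x - 3)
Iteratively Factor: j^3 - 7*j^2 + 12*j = (j - 4)*(j^2 - 3*j) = j*(j - 4)*(j - 3)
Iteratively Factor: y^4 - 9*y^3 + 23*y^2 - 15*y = (y - 1)*(y^3 - 8*y^2 + 15*y) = (y - 3)*(y - 1)*(y^2 - 5*y) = (y - 5)*(y - 3)*(y - 1)*(y)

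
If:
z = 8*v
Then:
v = z/8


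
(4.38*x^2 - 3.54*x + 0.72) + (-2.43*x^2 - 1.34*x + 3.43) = 1.95*x^2 - 4.88*x + 4.15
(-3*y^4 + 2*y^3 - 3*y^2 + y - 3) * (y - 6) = -3*y^5 + 20*y^4 - 15*y^3 + 19*y^2 - 9*y + 18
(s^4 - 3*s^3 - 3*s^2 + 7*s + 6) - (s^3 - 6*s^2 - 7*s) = s^4 - 4*s^3 + 3*s^2 + 14*s + 6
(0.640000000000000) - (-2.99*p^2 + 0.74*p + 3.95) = 2.99*p^2 - 0.74*p - 3.31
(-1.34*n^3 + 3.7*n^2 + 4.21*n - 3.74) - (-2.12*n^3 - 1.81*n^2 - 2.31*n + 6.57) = 0.78*n^3 + 5.51*n^2 + 6.52*n - 10.31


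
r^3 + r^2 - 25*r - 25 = (r - 5)*(r + 1)*(r + 5)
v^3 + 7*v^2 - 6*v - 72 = (v - 3)*(v + 4)*(v + 6)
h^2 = h^2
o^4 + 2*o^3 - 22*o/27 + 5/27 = (o - 1/3)^2*(o + 1)*(o + 5/3)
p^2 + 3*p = p*(p + 3)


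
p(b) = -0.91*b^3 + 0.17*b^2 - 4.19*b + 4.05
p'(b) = -2.73*b^2 + 0.34*b - 4.19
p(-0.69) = 7.32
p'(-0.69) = -5.72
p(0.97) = -0.68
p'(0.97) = -6.43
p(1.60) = -5.95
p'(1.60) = -10.63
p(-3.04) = 43.92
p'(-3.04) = -30.45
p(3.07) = -33.54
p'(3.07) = -28.88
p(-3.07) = 44.85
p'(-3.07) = -30.96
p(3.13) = -35.30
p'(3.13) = -29.87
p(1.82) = -8.50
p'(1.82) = -12.61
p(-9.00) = 718.92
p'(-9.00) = -228.38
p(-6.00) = 231.87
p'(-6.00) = -104.51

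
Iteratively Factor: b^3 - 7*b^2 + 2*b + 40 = (b - 5)*(b^2 - 2*b - 8) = (b - 5)*(b + 2)*(b - 4)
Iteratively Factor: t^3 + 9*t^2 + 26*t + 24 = (t + 3)*(t^2 + 6*t + 8) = (t + 2)*(t + 3)*(t + 4)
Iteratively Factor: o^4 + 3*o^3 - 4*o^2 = (o)*(o^3 + 3*o^2 - 4*o) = o*(o + 4)*(o^2 - o) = o^2*(o + 4)*(o - 1)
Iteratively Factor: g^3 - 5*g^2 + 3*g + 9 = (g - 3)*(g^2 - 2*g - 3) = (g - 3)^2*(g + 1)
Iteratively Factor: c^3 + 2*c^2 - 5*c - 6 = (c - 2)*(c^2 + 4*c + 3) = (c - 2)*(c + 1)*(c + 3)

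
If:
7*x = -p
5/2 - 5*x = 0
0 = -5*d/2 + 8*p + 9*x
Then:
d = -47/5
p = -7/2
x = 1/2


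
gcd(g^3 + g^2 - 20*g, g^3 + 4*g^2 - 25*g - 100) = g + 5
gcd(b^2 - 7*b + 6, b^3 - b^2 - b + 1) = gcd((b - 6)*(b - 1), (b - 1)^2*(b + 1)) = b - 1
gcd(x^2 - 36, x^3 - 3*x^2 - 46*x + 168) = x - 6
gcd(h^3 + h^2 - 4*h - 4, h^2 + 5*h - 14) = h - 2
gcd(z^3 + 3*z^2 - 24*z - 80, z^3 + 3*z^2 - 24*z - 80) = z^3 + 3*z^2 - 24*z - 80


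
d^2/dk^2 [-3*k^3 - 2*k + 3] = -18*k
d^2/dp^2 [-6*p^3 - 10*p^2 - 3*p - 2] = -36*p - 20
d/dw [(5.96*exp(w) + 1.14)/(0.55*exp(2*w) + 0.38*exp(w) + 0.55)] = (-3.278*exp(2*w) - 1.254*exp(w) + 2.8448)*exp(w)/(0.3025*exp(4*w) + 0.418*exp(3*w) + 0.7494*exp(2*w) + 0.418*exp(w) + 0.3025)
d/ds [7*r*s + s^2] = 7*r + 2*s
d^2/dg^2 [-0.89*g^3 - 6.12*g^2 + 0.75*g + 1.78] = -5.34*g - 12.24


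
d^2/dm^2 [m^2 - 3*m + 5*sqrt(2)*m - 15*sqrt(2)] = 2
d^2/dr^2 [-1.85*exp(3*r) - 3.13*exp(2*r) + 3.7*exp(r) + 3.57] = (-16.65*exp(2*r) - 12.52*exp(r) + 3.7)*exp(r)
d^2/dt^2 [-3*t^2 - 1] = -6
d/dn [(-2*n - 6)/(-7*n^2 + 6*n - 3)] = 14*(-n^2 - 6*n + 3)/(49*n^4 - 84*n^3 + 78*n^2 - 36*n + 9)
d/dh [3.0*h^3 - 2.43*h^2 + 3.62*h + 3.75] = 9.0*h^2 - 4.86*h + 3.62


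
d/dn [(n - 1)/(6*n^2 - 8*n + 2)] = -3/(18*n^2 - 12*n + 2)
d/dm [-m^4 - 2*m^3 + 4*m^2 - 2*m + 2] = -4*m^3 - 6*m^2 + 8*m - 2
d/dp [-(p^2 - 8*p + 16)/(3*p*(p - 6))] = 2*(-p^2 + 16*p - 48)/(3*p^2*(p^2 - 12*p + 36))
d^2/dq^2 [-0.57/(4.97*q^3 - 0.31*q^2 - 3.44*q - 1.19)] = ((16.9974*q - 0.3534)*(-4.97*q^3 + 0.31*q^2 + 3.44*q + 1.19) + 0.57*(-29.82*q^2 + 1.24*q + 6.88)*(-14.91*q^2 + 0.62*q + 3.44))/(-4.97*q^3 + 0.31*q^2 + 3.44*q + 1.19)^3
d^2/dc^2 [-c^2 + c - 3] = -2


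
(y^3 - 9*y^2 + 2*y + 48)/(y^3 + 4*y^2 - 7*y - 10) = (y^3 - 9*y^2 + 2*y + 48)/(y^3 + 4*y^2 - 7*y - 10)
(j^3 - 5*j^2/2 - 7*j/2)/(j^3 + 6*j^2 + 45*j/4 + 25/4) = 2*j*(2*j - 7)/(4*j^2 + 20*j + 25)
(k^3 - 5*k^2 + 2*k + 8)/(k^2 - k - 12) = (k^2 - k - 2)/(k + 3)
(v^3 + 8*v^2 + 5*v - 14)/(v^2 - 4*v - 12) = (v^2 + 6*v - 7)/(v - 6)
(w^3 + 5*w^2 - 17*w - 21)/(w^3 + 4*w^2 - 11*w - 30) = (w^2 + 8*w + 7)/(w^2 + 7*w + 10)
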